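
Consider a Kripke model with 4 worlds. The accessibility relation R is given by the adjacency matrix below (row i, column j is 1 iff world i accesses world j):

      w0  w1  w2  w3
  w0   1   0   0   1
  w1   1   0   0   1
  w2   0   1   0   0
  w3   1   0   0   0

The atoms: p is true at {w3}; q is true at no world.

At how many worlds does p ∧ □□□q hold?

0

w0: p is F, □□□q is F. ✗
w1: p is F, □□□q is F. ✗
w2: p is F, □□□q is F. ✗
w3: p is T, □□□q is F. ✗
Satisfying worlds: ∅.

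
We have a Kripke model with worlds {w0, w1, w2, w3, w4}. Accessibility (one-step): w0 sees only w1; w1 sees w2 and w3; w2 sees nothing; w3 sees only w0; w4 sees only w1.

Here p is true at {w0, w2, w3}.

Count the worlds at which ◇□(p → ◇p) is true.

w0: successors {w1}; □(p → ◇p) there: w1:F. ✗
w1: successors {w2, w3}; □(p → ◇p) there: w2:T, w3:F. ✓
w2: no successors, so ◇□(p → ◇p) fails. ✗
w3: successors {w0}; □(p → ◇p) there: w0:T. ✓
w4: successors {w1}; □(p → ◇p) there: w1:F. ✗
Satisfying worlds: {w1, w3}.

2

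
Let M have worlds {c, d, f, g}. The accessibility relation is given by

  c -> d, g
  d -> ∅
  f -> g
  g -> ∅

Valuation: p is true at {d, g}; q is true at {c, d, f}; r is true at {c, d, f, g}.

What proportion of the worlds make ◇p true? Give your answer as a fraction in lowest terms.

1/2

c: successors {d, g}; p there: d:T, g:T. ✓
d: no successors, so ◇p fails. ✗
f: successors {g}; p there: g:T. ✓
g: no successors, so ◇p fails. ✗
That's 2 of 4 worlds, so 2/4 = 1/2.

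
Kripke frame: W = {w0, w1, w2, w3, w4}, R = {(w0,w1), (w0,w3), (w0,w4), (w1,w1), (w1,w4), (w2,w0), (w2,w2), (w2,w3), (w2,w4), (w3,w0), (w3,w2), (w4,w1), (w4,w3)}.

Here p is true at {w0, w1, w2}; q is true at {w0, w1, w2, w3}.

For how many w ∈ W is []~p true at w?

w0: successors {w1, w3, w4}; ~p there: w1:F, w3:T, w4:T. ✗
w1: successors {w1, w4}; ~p there: w1:F, w4:T. ✗
w2: successors {w0, w2, w3, w4}; ~p there: w0:F, w2:F, w3:T, w4:T. ✗
w3: successors {w0, w2}; ~p there: w0:F, w2:F. ✗
w4: successors {w1, w3}; ~p there: w1:F, w3:T. ✗
Satisfying worlds: ∅.

0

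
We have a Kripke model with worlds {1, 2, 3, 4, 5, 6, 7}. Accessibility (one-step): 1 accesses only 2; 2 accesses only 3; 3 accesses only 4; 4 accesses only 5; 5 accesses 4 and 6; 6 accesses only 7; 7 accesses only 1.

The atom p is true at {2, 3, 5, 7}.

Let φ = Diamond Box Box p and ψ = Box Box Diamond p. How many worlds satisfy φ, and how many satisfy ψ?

For Diamond Box Box p:
1: successors {2}; Box Box p there: 2:F. ✗
2: successors {3}; Box Box p there: 3:T. ✓
3: successors {4}; Box Box p there: 4:F. ✗
4: successors {5}; Box Box p there: 5:T. ✓
5: successors {4, 6}; Box Box p there: 4:F, 6:F. ✗
6: successors {7}; Box Box p there: 7:T. ✓
7: successors {1}; Box Box p there: 1:T. ✓
— 4 worlds.
For Box Box Diamond p:
1: successors {2}; Box Diamond p there: 2:F. ✗
2: successors {3}; Box Diamond p there: 3:T. ✓
3: successors {4}; Box Diamond p there: 4:F. ✗
4: successors {5}; Box Diamond p there: 5:T. ✓
5: successors {4, 6}; Box Diamond p there: 4:F, 6:F. ✗
6: successors {7}; Box Diamond p there: 7:T. ✓
7: successors {1}; Box Diamond p there: 1:T. ✓
— 4 worlds.

4 and 4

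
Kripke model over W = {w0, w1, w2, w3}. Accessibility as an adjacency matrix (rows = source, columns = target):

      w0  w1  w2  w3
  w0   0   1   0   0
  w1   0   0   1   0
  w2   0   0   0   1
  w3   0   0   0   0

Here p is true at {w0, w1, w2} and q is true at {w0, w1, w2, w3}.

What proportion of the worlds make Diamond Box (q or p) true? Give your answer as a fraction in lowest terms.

w0: successors {w1}; Box (q or p) there: w1:T. ✓
w1: successors {w2}; Box (q or p) there: w2:T. ✓
w2: successors {w3}; Box (q or p) there: w3:T. ✓
w3: no successors, so Diamond Box (q or p) fails. ✗
That's 3 of 4 worlds, so 3/4.

3/4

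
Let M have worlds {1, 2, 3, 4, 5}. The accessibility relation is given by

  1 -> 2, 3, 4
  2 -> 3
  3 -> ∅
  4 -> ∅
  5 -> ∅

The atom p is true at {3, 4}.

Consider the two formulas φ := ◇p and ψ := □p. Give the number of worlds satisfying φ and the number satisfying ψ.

2 and 4

For ◇p:
1: successors {2, 3, 4}; p there: 2:F, 3:T, 4:T. ✓
2: successors {3}; p there: 3:T. ✓
3: no successors, so ◇p fails. ✗
4: no successors, so ◇p fails. ✗
5: no successors, so ◇p fails. ✗
— 2 worlds.
For □p:
1: successors {2, 3, 4}; p there: 2:F, 3:T, 4:T. ✗
2: successors {3}; p there: 3:T. ✓
3: no successors, so □p holds vacuously. ✓
4: no successors, so □p holds vacuously. ✓
5: no successors, so □p holds vacuously. ✓
— 4 worlds.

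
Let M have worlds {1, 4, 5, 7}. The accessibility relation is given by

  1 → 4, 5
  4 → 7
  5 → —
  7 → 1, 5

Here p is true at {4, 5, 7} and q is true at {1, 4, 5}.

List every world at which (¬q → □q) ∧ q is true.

1: ¬q → □q is T, q is T. ✓
4: ¬q → □q is T, q is T. ✓
5: ¬q → □q is T, q is T. ✓
7: ¬q → □q is T, q is F. ✗

{1, 4, 5}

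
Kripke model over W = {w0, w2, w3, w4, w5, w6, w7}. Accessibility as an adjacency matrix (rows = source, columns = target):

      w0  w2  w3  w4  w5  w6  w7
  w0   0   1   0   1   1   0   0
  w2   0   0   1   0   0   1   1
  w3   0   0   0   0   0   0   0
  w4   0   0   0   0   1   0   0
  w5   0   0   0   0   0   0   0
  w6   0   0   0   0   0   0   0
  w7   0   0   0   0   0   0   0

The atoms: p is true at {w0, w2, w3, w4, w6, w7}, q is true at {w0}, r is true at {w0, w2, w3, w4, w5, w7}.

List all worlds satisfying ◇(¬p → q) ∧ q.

{w0}

w0: ◇(¬p → q) is T, q is T. ✓
w2: ◇(¬p → q) is T, q is F. ✗
w3: ◇(¬p → q) is F, q is F. ✗
w4: ◇(¬p → q) is F, q is F. ✗
w5: ◇(¬p → q) is F, q is F. ✗
w6: ◇(¬p → q) is F, q is F. ✗
w7: ◇(¬p → q) is F, q is F. ✗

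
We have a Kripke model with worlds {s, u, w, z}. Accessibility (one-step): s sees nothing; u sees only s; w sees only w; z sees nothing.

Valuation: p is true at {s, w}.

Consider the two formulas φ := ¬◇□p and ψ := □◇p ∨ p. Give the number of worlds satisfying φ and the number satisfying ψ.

For ¬◇□p:
s: ◇□p is F. ✓
u: ◇□p is T. ✗
w: ◇□p is T. ✗
z: ◇□p is F. ✓
— 2 worlds.
For □◇p ∨ p:
s: □◇p is T, p is T. ✓
u: □◇p is F, p is F. ✗
w: □◇p is T, p is T. ✓
z: □◇p is T, p is F. ✓
— 3 worlds.

2 and 3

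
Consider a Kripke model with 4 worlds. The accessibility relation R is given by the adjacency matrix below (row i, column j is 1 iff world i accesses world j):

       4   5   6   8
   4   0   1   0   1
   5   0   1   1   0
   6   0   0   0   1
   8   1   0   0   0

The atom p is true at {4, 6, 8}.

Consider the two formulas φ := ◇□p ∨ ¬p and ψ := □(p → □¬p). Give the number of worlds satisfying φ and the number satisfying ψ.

For ◇□p ∨ ¬p:
4: ◇□p is T, ¬p is F. ✓
5: ◇□p is T, ¬p is T. ✓
6: ◇□p is T, ¬p is F. ✓
8: ◇□p is F, ¬p is F. ✗
— 3 worlds.
For □(p → □¬p):
4: successors {5, 8}; p → □¬p there: 5:T, 8:F. ✗
5: successors {5, 6}; p → □¬p there: 5:T, 6:F. ✗
6: successors {8}; p → □¬p there: 8:F. ✗
8: successors {4}; p → □¬p there: 4:F. ✗
— 0 worlds.

3 and 0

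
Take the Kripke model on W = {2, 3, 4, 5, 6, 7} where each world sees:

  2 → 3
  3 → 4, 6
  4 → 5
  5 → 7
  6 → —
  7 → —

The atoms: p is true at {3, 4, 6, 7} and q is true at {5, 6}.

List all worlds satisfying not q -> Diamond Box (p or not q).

2: not q is T, Diamond Box (p or not q) is T. ✓
3: not q is T, Diamond Box (p or not q) is T. ✓
4: not q is T, Diamond Box (p or not q) is T. ✓
5: not q is F, Diamond Box (p or not q) is T. ✓
6: not q is F, Diamond Box (p or not q) is F. ✓
7: not q is T, Diamond Box (p or not q) is F. ✗

{2, 3, 4, 5, 6}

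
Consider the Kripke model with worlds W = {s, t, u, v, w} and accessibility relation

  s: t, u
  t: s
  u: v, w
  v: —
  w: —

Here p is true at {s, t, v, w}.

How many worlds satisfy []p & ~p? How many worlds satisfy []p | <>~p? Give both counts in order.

For []p & ~p:
s: []p is F, ~p is F. ✗
t: []p is T, ~p is F. ✗
u: []p is T, ~p is T. ✓
v: []p is T, ~p is F. ✗
w: []p is T, ~p is F. ✗
— 1 world.
For []p | <>~p:
s: []p is F, <>~p is T. ✓
t: []p is T, <>~p is F. ✓
u: []p is T, <>~p is F. ✓
v: []p is T, <>~p is F. ✓
w: []p is T, <>~p is F. ✓
— 5 worlds.

1 and 5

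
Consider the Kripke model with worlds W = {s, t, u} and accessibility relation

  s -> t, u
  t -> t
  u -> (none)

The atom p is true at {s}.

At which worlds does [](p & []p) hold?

{u}

s: successors {t, u}; p & []p there: t:F, u:F. ✗
t: successors {t}; p & []p there: t:F. ✗
u: no successors, so [](p & []p) holds vacuously. ✓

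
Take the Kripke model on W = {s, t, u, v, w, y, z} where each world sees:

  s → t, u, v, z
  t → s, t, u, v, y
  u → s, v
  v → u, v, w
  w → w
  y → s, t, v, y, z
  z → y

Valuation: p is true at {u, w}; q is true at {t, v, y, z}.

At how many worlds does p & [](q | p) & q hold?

s: p & [](q | p) is F, q is F. ✗
t: p & [](q | p) is F, q is T. ✗
u: p & [](q | p) is F, q is F. ✗
v: p & [](q | p) is F, q is T. ✗
w: p & [](q | p) is T, q is F. ✗
y: p & [](q | p) is F, q is T. ✗
z: p & [](q | p) is F, q is T. ✗
Satisfying worlds: ∅.

0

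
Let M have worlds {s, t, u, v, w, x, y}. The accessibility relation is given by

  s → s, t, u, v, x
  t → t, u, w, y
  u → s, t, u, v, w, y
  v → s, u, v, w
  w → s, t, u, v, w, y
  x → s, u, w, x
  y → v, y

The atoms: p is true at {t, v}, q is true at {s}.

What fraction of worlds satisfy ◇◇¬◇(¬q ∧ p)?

5/7

s: successors {s, t, u, v, x}; ◇¬◇(¬q ∧ p) there: s:T, t:F, u:F, v:F, x:T. ✓
t: successors {t, u, w, y}; ◇¬◇(¬q ∧ p) there: t:F, u:F, w:F, y:F. ✗
u: successors {s, t, u, v, w, y}; ◇¬◇(¬q ∧ p) there: s:T, t:F, u:F, v:F, w:F, y:F. ✓
v: successors {s, u, v, w}; ◇¬◇(¬q ∧ p) there: s:T, u:F, v:F, w:F. ✓
w: successors {s, t, u, v, w, y}; ◇¬◇(¬q ∧ p) there: s:T, t:F, u:F, v:F, w:F, y:F. ✓
x: successors {s, u, w, x}; ◇¬◇(¬q ∧ p) there: s:T, u:F, w:F, x:T. ✓
y: successors {v, y}; ◇¬◇(¬q ∧ p) there: v:F, y:F. ✗
That's 5 of 7 worlds, so 5/7.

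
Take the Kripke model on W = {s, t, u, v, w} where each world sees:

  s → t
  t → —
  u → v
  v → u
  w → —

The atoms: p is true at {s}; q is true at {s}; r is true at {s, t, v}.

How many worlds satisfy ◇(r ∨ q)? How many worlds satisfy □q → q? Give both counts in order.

2 and 3

For ◇(r ∨ q):
s: successors {t}; r ∨ q there: t:T. ✓
t: no successors, so ◇(r ∨ q) fails. ✗
u: successors {v}; r ∨ q there: v:T. ✓
v: successors {u}; r ∨ q there: u:F. ✗
w: no successors, so ◇(r ∨ q) fails. ✗
— 2 worlds.
For □q → q:
s: □q is F, q is T. ✓
t: □q is T, q is F. ✗
u: □q is F, q is F. ✓
v: □q is F, q is F. ✓
w: □q is T, q is F. ✗
— 3 worlds.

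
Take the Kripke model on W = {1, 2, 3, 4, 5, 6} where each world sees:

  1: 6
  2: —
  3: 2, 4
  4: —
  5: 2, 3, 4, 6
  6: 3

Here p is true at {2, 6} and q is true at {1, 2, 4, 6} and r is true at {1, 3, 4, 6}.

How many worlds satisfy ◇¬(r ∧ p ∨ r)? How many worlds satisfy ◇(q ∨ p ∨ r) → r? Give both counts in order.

For ◇¬(r ∧ p ∨ r):
1: successors {6}; ¬(r ∧ p ∨ r) there: 6:F. ✗
2: no successors, so ◇¬(r ∧ p ∨ r) fails. ✗
3: successors {2, 4}; ¬(r ∧ p ∨ r) there: 2:T, 4:F. ✓
4: no successors, so ◇¬(r ∧ p ∨ r) fails. ✗
5: successors {2, 3, 4, 6}; ¬(r ∧ p ∨ r) there: 2:T, 3:F, 4:F, 6:F. ✓
6: successors {3}; ¬(r ∧ p ∨ r) there: 3:F. ✗
— 2 worlds.
For ◇(q ∨ p ∨ r) → r:
1: ◇(q ∨ p ∨ r) is T, r is T. ✓
2: ◇(q ∨ p ∨ r) is F, r is F. ✓
3: ◇(q ∨ p ∨ r) is T, r is T. ✓
4: ◇(q ∨ p ∨ r) is F, r is T. ✓
5: ◇(q ∨ p ∨ r) is T, r is F. ✗
6: ◇(q ∨ p ∨ r) is T, r is T. ✓
— 5 worlds.

2 and 5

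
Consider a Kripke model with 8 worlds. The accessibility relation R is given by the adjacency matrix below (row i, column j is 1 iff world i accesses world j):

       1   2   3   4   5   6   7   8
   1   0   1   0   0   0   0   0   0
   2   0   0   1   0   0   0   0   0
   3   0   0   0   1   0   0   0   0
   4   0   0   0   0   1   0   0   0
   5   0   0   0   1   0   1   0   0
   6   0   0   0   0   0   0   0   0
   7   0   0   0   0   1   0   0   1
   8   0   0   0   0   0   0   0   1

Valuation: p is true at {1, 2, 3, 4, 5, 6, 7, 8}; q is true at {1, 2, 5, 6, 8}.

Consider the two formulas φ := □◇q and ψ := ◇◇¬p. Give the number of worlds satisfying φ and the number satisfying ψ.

For □◇q:
1: successors {2}; ◇q there: 2:F. ✗
2: successors {3}; ◇q there: 3:F. ✗
3: successors {4}; ◇q there: 4:T. ✓
4: successors {5}; ◇q there: 5:T. ✓
5: successors {4, 6}; ◇q there: 4:T, 6:F. ✗
6: no successors, so □◇q holds vacuously. ✓
7: successors {5, 8}; ◇q there: 5:T, 8:T. ✓
8: successors {8}; ◇q there: 8:T. ✓
— 5 worlds.
For ◇◇¬p:
1: successors {2}; ◇¬p there: 2:F. ✗
2: successors {3}; ◇¬p there: 3:F. ✗
3: successors {4}; ◇¬p there: 4:F. ✗
4: successors {5}; ◇¬p there: 5:F. ✗
5: successors {4, 6}; ◇¬p there: 4:F, 6:F. ✗
6: no successors, so ◇◇¬p fails. ✗
7: successors {5, 8}; ◇¬p there: 5:F, 8:F. ✗
8: successors {8}; ◇¬p there: 8:F. ✗
— 0 worlds.

5 and 0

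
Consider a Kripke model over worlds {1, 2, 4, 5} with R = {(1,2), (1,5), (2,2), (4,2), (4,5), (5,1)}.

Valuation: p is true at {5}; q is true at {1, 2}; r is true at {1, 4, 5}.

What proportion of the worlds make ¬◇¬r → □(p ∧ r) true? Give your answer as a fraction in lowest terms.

1: ¬◇¬r is F, □(p ∧ r) is F. ✓
2: ¬◇¬r is F, □(p ∧ r) is F. ✓
4: ¬◇¬r is F, □(p ∧ r) is F. ✓
5: ¬◇¬r is T, □(p ∧ r) is F. ✗
That's 3 of 4 worlds, so 3/4.

3/4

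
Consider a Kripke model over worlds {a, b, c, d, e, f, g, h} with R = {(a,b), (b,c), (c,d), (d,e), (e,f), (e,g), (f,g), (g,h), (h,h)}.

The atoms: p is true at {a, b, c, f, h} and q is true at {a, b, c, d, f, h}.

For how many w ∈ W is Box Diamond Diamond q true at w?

a: successors {b}; Diamond Diamond q there: b:T. ✓
b: successors {c}; Diamond Diamond q there: c:F. ✗
c: successors {d}; Diamond Diamond q there: d:T. ✓
d: successors {e}; Diamond Diamond q there: e:T. ✓
e: successors {f, g}; Diamond Diamond q there: f:T, g:T. ✓
f: successors {g}; Diamond Diamond q there: g:T. ✓
g: successors {h}; Diamond Diamond q there: h:T. ✓
h: successors {h}; Diamond Diamond q there: h:T. ✓
Satisfying worlds: {a, c, d, e, f, g, h}.

7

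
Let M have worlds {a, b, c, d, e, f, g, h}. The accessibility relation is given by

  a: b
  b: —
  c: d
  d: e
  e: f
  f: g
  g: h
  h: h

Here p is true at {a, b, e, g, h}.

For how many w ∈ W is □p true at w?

6

a: successors {b}; p there: b:T. ✓
b: no successors, so □p holds vacuously. ✓
c: successors {d}; p there: d:F. ✗
d: successors {e}; p there: e:T. ✓
e: successors {f}; p there: f:F. ✗
f: successors {g}; p there: g:T. ✓
g: successors {h}; p there: h:T. ✓
h: successors {h}; p there: h:T. ✓
Satisfying worlds: {a, b, d, f, g, h}.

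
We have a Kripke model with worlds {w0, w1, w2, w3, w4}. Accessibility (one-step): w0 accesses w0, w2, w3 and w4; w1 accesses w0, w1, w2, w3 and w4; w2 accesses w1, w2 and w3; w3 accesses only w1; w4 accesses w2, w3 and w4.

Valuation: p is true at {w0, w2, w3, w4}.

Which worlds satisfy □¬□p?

w0: successors {w0, w2, w3, w4}; ¬□p there: w0:F, w2:T, w3:T, w4:F. ✗
w1: successors {w0, w1, w2, w3, w4}; ¬□p there: w0:F, w1:T, w2:T, w3:T, w4:F. ✗
w2: successors {w1, w2, w3}; ¬□p there: w1:T, w2:T, w3:T. ✓
w3: successors {w1}; ¬□p there: w1:T. ✓
w4: successors {w2, w3, w4}; ¬□p there: w2:T, w3:T, w4:F. ✗

{w2, w3}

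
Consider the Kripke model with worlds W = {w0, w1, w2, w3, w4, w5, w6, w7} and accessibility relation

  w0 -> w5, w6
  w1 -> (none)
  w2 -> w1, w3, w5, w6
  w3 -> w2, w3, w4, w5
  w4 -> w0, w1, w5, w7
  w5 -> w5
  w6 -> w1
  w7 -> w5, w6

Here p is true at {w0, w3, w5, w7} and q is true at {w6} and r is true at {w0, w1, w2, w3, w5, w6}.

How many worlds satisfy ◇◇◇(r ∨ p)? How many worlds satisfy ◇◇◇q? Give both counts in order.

6 and 2

For ◇◇◇(r ∨ p):
w0: successors {w5, w6}; ◇◇(r ∨ p) there: w5:T, w6:F. ✓
w1: no successors, so ◇◇◇(r ∨ p) fails. ✗
w2: successors {w1, w3, w5, w6}; ◇◇(r ∨ p) there: w1:F, w3:T, w5:T, w6:F. ✓
w3: successors {w2, w3, w4, w5}; ◇◇(r ∨ p) there: w2:T, w3:T, w4:T, w5:T. ✓
w4: successors {w0, w1, w5, w7}; ◇◇(r ∨ p) there: w0:T, w1:F, w5:T, w7:T. ✓
w5: successors {w5}; ◇◇(r ∨ p) there: w5:T. ✓
w6: successors {w1}; ◇◇(r ∨ p) there: w1:F. ✗
w7: successors {w5, w6}; ◇◇(r ∨ p) there: w5:T, w6:F. ✓
— 6 worlds.
For ◇◇◇q:
w0: successors {w5, w6}; ◇◇q there: w5:F, w6:F. ✗
w1: no successors, so ◇◇◇q fails. ✗
w2: successors {w1, w3, w5, w6}; ◇◇q there: w1:F, w3:T, w5:F, w6:F. ✓
w3: successors {w2, w3, w4, w5}; ◇◇q there: w2:F, w3:T, w4:T, w5:F. ✓
w4: successors {w0, w1, w5, w7}; ◇◇q there: w0:F, w1:F, w5:F, w7:F. ✗
w5: successors {w5}; ◇◇q there: w5:F. ✗
w6: successors {w1}; ◇◇q there: w1:F. ✗
w7: successors {w5, w6}; ◇◇q there: w5:F, w6:F. ✗
— 2 worlds.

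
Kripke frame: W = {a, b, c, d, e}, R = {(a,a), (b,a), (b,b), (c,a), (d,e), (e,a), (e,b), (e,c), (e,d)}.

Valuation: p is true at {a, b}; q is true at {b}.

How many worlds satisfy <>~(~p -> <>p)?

1

a: successors {a}; ~(~p -> <>p) there: a:F. ✗
b: successors {a, b}; ~(~p -> <>p) there: a:F, b:F. ✗
c: successors {a}; ~(~p -> <>p) there: a:F. ✗
d: successors {e}; ~(~p -> <>p) there: e:F. ✗
e: successors {a, b, c, d}; ~(~p -> <>p) there: a:F, b:F, c:F, d:T. ✓
Satisfying worlds: {e}.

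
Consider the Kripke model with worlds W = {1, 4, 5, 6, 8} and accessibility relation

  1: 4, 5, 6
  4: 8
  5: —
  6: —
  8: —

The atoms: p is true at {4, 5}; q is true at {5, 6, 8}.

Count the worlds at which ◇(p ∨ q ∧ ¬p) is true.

1: successors {4, 5, 6}; p ∨ q ∧ ¬p there: 4:T, 5:T, 6:T. ✓
4: successors {8}; p ∨ q ∧ ¬p there: 8:T. ✓
5: no successors, so ◇(p ∨ q ∧ ¬p) fails. ✗
6: no successors, so ◇(p ∨ q ∧ ¬p) fails. ✗
8: no successors, so ◇(p ∨ q ∧ ¬p) fails. ✗
Satisfying worlds: {1, 4}.

2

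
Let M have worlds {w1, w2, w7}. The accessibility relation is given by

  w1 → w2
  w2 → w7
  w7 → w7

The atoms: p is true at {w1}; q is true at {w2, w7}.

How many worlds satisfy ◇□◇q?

w1: successors {w2}; □◇q there: w2:T. ✓
w2: successors {w7}; □◇q there: w7:T. ✓
w7: successors {w7}; □◇q there: w7:T. ✓
Satisfying worlds: {w1, w2, w7}.

3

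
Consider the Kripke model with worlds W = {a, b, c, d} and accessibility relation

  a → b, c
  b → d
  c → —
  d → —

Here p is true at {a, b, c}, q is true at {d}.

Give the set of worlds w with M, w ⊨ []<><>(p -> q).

{c, d}

a: successors {b, c}; <><>(p -> q) there: b:F, c:F. ✗
b: successors {d}; <><>(p -> q) there: d:F. ✗
c: no successors, so []<><>(p -> q) holds vacuously. ✓
d: no successors, so []<><>(p -> q) holds vacuously. ✓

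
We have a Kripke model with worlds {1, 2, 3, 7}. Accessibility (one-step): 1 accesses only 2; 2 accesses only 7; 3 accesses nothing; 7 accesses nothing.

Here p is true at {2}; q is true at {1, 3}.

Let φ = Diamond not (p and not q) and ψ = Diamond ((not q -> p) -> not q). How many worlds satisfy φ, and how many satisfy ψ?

For Diamond not (p and not q):
1: successors {2}; not (p and not q) there: 2:F. ✗
2: successors {7}; not (p and not q) there: 7:T. ✓
3: no successors, so Diamond not (p and not q) fails. ✗
7: no successors, so Diamond not (p and not q) fails. ✗
— 1 world.
For Diamond ((not q -> p) -> not q):
1: successors {2}; (not q -> p) -> not q there: 2:T. ✓
2: successors {7}; (not q -> p) -> not q there: 7:T. ✓
3: no successors, so Diamond ((not q -> p) -> not q) fails. ✗
7: no successors, so Diamond ((not q -> p) -> not q) fails. ✗
— 2 worlds.

1 and 2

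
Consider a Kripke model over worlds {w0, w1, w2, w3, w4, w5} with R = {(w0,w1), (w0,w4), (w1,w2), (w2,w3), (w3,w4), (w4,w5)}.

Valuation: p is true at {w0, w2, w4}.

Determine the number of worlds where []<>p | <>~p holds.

w0: []<>p is F, <>~p is T. ✓
w1: []<>p is F, <>~p is F. ✗
w2: []<>p is T, <>~p is T. ✓
w3: []<>p is F, <>~p is F. ✗
w4: []<>p is F, <>~p is T. ✓
w5: []<>p is T, <>~p is F. ✓
Satisfying worlds: {w0, w2, w4, w5}.

4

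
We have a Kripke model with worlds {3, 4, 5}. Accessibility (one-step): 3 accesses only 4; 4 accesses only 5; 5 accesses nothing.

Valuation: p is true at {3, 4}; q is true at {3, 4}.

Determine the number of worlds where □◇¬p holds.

2

3: successors {4}; ◇¬p there: 4:T. ✓
4: successors {5}; ◇¬p there: 5:F. ✗
5: no successors, so □◇¬p holds vacuously. ✓
Satisfying worlds: {3, 5}.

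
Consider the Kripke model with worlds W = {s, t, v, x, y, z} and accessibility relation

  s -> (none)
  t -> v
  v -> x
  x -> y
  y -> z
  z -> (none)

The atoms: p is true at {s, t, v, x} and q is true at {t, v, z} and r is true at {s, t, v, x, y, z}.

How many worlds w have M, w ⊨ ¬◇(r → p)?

s: ◇(r → p) is F. ✓
t: ◇(r → p) is T. ✗
v: ◇(r → p) is T. ✗
x: ◇(r → p) is F. ✓
y: ◇(r → p) is F. ✓
z: ◇(r → p) is F. ✓
Satisfying worlds: {s, x, y, z}.

4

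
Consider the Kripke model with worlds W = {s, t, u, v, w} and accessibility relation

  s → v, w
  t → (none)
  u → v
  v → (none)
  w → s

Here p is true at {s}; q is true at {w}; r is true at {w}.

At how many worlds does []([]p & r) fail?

s: successors {v, w}; []p & r there: v:F, w:T. ✗
t: no successors, so []([]p & r) holds vacuously. ✓
u: successors {v}; []p & r there: v:F. ✗
v: no successors, so []([]p & r) holds vacuously. ✓
w: successors {s}; []p & r there: s:F. ✗
Satisfying worlds: {t, v}.
So []([]p & r) fails at the other 3 worlds.

3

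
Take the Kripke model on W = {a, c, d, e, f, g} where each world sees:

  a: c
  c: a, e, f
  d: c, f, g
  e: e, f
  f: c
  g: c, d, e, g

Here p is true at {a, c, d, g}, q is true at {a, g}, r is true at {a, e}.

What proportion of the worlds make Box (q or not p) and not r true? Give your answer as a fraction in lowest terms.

a: Box (q or not p) is F, not r is F. ✗
c: Box (q or not p) is T, not r is T. ✓
d: Box (q or not p) is F, not r is T. ✗
e: Box (q or not p) is T, not r is F. ✗
f: Box (q or not p) is F, not r is T. ✗
g: Box (q or not p) is F, not r is T. ✗
That's 1 of 6 worlds, so 1/6.

1/6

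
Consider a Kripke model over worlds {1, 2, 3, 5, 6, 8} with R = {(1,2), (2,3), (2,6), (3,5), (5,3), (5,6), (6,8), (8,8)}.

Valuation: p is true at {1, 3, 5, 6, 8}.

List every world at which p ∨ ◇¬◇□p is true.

{1, 3, 5, 6, 8}

1: p is T, ◇¬◇□p is F. ✓
2: p is F, ◇¬◇□p is F. ✗
3: p is T, ◇¬◇□p is F. ✓
5: p is T, ◇¬◇□p is F. ✓
6: p is T, ◇¬◇□p is F. ✓
8: p is T, ◇¬◇□p is F. ✓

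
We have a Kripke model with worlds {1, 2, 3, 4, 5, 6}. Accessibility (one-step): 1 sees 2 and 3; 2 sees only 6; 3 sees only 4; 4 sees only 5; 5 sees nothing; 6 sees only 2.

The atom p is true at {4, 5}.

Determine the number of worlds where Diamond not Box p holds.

1: successors {2, 3}; not Box p there: 2:T, 3:F. ✓
2: successors {6}; not Box p there: 6:T. ✓
3: successors {4}; not Box p there: 4:F. ✗
4: successors {5}; not Box p there: 5:F. ✗
5: no successors, so Diamond not Box p fails. ✗
6: successors {2}; not Box p there: 2:T. ✓
Satisfying worlds: {1, 2, 6}.

3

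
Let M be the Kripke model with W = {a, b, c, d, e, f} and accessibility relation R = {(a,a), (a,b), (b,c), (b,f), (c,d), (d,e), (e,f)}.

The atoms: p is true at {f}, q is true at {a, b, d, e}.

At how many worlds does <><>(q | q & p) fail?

a: successors {a, b}; <>(q | q & p) there: a:T, b:F. ✓
b: successors {c, f}; <>(q | q & p) there: c:T, f:F. ✓
c: successors {d}; <>(q | q & p) there: d:T. ✓
d: successors {e}; <>(q | q & p) there: e:F. ✗
e: successors {f}; <>(q | q & p) there: f:F. ✗
f: no successors, so <><>(q | q & p) fails. ✗
Satisfying worlds: {a, b, c}.
So <><>(q | q & p) fails at the other 3 worlds.

3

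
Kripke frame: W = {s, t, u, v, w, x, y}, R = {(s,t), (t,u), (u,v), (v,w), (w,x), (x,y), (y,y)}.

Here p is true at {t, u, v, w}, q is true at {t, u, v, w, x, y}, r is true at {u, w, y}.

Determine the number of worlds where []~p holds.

3

s: successors {t}; ~p there: t:F. ✗
t: successors {u}; ~p there: u:F. ✗
u: successors {v}; ~p there: v:F. ✗
v: successors {w}; ~p there: w:F. ✗
w: successors {x}; ~p there: x:T. ✓
x: successors {y}; ~p there: y:T. ✓
y: successors {y}; ~p there: y:T. ✓
Satisfying worlds: {w, x, y}.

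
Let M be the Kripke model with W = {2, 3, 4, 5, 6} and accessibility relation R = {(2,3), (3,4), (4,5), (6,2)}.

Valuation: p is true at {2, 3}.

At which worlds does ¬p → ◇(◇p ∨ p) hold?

{2, 3, 6}

2: ¬p is F, ◇(◇p ∨ p) is T. ✓
3: ¬p is F, ◇(◇p ∨ p) is F. ✓
4: ¬p is T, ◇(◇p ∨ p) is F. ✗
5: ¬p is T, ◇(◇p ∨ p) is F. ✗
6: ¬p is T, ◇(◇p ∨ p) is T. ✓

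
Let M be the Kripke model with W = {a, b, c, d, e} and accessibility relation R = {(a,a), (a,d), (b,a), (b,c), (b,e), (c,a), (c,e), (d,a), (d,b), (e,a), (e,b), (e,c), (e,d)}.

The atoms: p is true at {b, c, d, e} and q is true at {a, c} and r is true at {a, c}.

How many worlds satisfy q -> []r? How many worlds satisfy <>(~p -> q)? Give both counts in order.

3 and 5

For q -> []r:
a: q is T, []r is F. ✗
b: q is F, []r is F. ✓
c: q is T, []r is F. ✗
d: q is F, []r is F. ✓
e: q is F, []r is F. ✓
— 3 worlds.
For <>(~p -> q):
a: successors {a, d}; ~p -> q there: a:T, d:T. ✓
b: successors {a, c, e}; ~p -> q there: a:T, c:T, e:T. ✓
c: successors {a, e}; ~p -> q there: a:T, e:T. ✓
d: successors {a, b}; ~p -> q there: a:T, b:T. ✓
e: successors {a, b, c, d}; ~p -> q there: a:T, b:T, c:T, d:T. ✓
— 5 worlds.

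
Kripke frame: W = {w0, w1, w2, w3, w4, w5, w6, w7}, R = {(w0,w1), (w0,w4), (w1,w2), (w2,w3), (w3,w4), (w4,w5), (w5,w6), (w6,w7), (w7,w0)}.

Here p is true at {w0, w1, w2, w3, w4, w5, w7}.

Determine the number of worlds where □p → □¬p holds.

w0: □p is T, □¬p is F. ✗
w1: □p is T, □¬p is F. ✗
w2: □p is T, □¬p is F. ✗
w3: □p is T, □¬p is F. ✗
w4: □p is T, □¬p is F. ✗
w5: □p is F, □¬p is T. ✓
w6: □p is T, □¬p is F. ✗
w7: □p is T, □¬p is F. ✗
Satisfying worlds: {w5}.

1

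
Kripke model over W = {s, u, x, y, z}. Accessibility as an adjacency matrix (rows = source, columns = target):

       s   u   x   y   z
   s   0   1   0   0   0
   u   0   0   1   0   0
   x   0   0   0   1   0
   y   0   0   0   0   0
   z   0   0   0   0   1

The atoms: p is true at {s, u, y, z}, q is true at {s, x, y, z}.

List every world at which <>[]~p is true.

s: successors {u}; []~p there: u:T. ✓
u: successors {x}; []~p there: x:F. ✗
x: successors {y}; []~p there: y:T. ✓
y: no successors, so <>[]~p fails. ✗
z: successors {z}; []~p there: z:F. ✗

{s, x}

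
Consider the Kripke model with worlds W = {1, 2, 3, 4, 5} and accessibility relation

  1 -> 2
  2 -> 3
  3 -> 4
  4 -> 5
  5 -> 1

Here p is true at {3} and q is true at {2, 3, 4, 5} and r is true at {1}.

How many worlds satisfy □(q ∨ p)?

1: successors {2}; q ∨ p there: 2:T. ✓
2: successors {3}; q ∨ p there: 3:T. ✓
3: successors {4}; q ∨ p there: 4:T. ✓
4: successors {5}; q ∨ p there: 5:T. ✓
5: successors {1}; q ∨ p there: 1:F. ✗
Satisfying worlds: {1, 2, 3, 4}.

4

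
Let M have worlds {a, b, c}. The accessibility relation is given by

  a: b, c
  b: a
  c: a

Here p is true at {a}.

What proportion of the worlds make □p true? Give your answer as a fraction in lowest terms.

2/3

a: successors {b, c}; p there: b:F, c:F. ✗
b: successors {a}; p there: a:T. ✓
c: successors {a}; p there: a:T. ✓
That's 2 of 3 worlds, so 2/3.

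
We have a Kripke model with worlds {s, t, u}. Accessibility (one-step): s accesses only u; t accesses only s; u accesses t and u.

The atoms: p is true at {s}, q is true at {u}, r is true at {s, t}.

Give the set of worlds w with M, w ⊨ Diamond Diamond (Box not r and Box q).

s: successors {u}; Diamond (Box not r and Box q) there: u:F. ✗
t: successors {s}; Diamond (Box not r and Box q) there: s:F. ✗
u: successors {t, u}; Diamond (Box not r and Box q) there: t:T, u:F. ✓

{u}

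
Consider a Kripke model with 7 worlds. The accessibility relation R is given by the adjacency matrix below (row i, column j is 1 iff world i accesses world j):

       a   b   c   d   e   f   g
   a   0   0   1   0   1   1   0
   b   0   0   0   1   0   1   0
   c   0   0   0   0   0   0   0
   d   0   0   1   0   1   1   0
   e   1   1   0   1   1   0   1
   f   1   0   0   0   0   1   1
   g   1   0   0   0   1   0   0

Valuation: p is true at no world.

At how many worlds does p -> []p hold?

a: p is F, []p is F. ✓
b: p is F, []p is F. ✓
c: p is F, []p is T. ✓
d: p is F, []p is F. ✓
e: p is F, []p is F. ✓
f: p is F, []p is F. ✓
g: p is F, []p is F. ✓
Satisfying worlds: {a, b, c, d, e, f, g}.

7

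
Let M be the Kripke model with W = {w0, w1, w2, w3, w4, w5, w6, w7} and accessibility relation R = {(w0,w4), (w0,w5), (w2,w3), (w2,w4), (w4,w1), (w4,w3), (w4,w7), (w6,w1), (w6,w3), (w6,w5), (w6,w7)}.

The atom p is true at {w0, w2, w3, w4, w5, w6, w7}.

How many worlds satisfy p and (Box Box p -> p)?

w0: p is T, Box Box p -> p is T. ✓
w1: p is F, Box Box p -> p is F. ✗
w2: p is T, Box Box p -> p is T. ✓
w3: p is T, Box Box p -> p is T. ✓
w4: p is T, Box Box p -> p is T. ✓
w5: p is T, Box Box p -> p is T. ✓
w6: p is T, Box Box p -> p is T. ✓
w7: p is T, Box Box p -> p is T. ✓
Satisfying worlds: {w0, w2, w3, w4, w5, w6, w7}.

7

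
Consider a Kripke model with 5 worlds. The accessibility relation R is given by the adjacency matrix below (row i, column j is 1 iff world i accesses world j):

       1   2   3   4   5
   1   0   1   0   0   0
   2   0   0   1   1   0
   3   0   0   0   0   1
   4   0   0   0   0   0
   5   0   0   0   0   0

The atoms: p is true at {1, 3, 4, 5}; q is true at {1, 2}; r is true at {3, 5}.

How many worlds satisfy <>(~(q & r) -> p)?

1: successors {2}; ~(q & r) -> p there: 2:F. ✗
2: successors {3, 4}; ~(q & r) -> p there: 3:T, 4:T. ✓
3: successors {5}; ~(q & r) -> p there: 5:T. ✓
4: no successors, so <>(~(q & r) -> p) fails. ✗
5: no successors, so <>(~(q & r) -> p) fails. ✗
Satisfying worlds: {2, 3}.

2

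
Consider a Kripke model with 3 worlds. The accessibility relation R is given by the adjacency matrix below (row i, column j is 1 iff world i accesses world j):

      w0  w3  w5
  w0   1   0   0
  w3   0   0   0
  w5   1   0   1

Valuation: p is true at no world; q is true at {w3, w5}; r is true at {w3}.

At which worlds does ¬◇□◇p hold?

{w0, w3, w5}

w0: ◇□◇p is F. ✓
w3: ◇□◇p is F. ✓
w5: ◇□◇p is F. ✓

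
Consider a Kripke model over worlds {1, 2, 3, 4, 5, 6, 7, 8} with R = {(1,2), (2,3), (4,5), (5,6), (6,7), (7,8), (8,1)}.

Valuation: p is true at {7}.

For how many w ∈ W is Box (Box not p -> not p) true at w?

1: successors {2}; Box not p -> not p there: 2:T. ✓
2: successors {3}; Box not p -> not p there: 3:T. ✓
3: no successors, so Box (Box not p -> not p) holds vacuously. ✓
4: successors {5}; Box not p -> not p there: 5:T. ✓
5: successors {6}; Box not p -> not p there: 6:T. ✓
6: successors {7}; Box not p -> not p there: 7:F. ✗
7: successors {8}; Box not p -> not p there: 8:T. ✓
8: successors {1}; Box not p -> not p there: 1:T. ✓
Satisfying worlds: {1, 2, 3, 4, 5, 7, 8}.

7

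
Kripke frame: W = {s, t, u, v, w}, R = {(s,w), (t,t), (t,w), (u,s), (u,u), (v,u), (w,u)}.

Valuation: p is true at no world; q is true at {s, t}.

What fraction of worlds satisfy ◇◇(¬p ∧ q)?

4/5

s: successors {w}; ◇(¬p ∧ q) there: w:F. ✗
t: successors {t, w}; ◇(¬p ∧ q) there: t:T, w:F. ✓
u: successors {s, u}; ◇(¬p ∧ q) there: s:F, u:T. ✓
v: successors {u}; ◇(¬p ∧ q) there: u:T. ✓
w: successors {u}; ◇(¬p ∧ q) there: u:T. ✓
That's 4 of 5 worlds, so 4/5.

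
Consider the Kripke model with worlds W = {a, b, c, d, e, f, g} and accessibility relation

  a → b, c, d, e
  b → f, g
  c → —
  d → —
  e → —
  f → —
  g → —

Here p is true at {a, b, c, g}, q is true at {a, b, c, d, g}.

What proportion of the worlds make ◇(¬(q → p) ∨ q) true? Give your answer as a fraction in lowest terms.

a: successors {b, c, d, e}; ¬(q → p) ∨ q there: b:T, c:T, d:T, e:F. ✓
b: successors {f, g}; ¬(q → p) ∨ q there: f:F, g:T. ✓
c: no successors, so ◇(¬(q → p) ∨ q) fails. ✗
d: no successors, so ◇(¬(q → p) ∨ q) fails. ✗
e: no successors, so ◇(¬(q → p) ∨ q) fails. ✗
f: no successors, so ◇(¬(q → p) ∨ q) fails. ✗
g: no successors, so ◇(¬(q → p) ∨ q) fails. ✗
That's 2 of 7 worlds, so 2/7.

2/7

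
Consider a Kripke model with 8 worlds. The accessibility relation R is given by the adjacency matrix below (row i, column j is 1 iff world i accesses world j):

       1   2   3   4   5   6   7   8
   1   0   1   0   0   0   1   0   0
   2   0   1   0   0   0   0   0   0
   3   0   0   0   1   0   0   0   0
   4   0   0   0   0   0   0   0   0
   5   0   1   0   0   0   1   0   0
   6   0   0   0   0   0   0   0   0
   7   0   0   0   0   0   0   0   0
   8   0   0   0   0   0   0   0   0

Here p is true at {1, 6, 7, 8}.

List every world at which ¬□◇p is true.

1: □◇p is F. ✓
2: □◇p is F. ✓
3: □◇p is F. ✓
4: □◇p is T. ✗
5: □◇p is F. ✓
6: □◇p is T. ✗
7: □◇p is T. ✗
8: □◇p is T. ✗

{1, 2, 3, 5}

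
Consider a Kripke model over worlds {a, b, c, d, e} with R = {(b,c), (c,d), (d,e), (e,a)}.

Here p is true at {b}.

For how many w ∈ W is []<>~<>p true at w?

a: no successors, so []<>~<>p holds vacuously. ✓
b: successors {c}; <>~<>p there: c:T. ✓
c: successors {d}; <>~<>p there: d:T. ✓
d: successors {e}; <>~<>p there: e:T. ✓
e: successors {a}; <>~<>p there: a:F. ✗
Satisfying worlds: {a, b, c, d}.

4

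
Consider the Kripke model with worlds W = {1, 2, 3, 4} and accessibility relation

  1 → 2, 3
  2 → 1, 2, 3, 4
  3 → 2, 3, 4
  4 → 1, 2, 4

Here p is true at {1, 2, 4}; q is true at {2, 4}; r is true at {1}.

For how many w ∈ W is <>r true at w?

1: successors {2, 3}; r there: 2:F, 3:F. ✗
2: successors {1, 2, 3, 4}; r there: 1:T, 2:F, 3:F, 4:F. ✓
3: successors {2, 3, 4}; r there: 2:F, 3:F, 4:F. ✗
4: successors {1, 2, 4}; r there: 1:T, 2:F, 4:F. ✓
Satisfying worlds: {2, 4}.

2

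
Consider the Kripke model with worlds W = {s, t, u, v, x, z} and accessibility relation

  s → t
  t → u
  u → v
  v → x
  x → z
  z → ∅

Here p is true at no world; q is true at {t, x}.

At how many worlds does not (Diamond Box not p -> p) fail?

1

s: Diamond Box not p -> p is F. ✓
t: Diamond Box not p -> p is F. ✓
u: Diamond Box not p -> p is F. ✓
v: Diamond Box not p -> p is F. ✓
x: Diamond Box not p -> p is F. ✓
z: Diamond Box not p -> p is T. ✗
Satisfying worlds: {s, t, u, v, x}.
So not (Diamond Box not p -> p) fails at the other 1 world.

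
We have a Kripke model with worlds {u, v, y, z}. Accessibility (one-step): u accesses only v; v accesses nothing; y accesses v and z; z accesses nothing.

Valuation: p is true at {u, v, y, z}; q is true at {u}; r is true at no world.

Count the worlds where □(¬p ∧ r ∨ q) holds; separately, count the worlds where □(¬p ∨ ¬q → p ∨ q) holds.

2 and 4

For □(¬p ∧ r ∨ q):
u: successors {v}; ¬p ∧ r ∨ q there: v:F. ✗
v: no successors, so □(¬p ∧ r ∨ q) holds vacuously. ✓
y: successors {v, z}; ¬p ∧ r ∨ q there: v:F, z:F. ✗
z: no successors, so □(¬p ∧ r ∨ q) holds vacuously. ✓
— 2 worlds.
For □(¬p ∨ ¬q → p ∨ q):
u: successors {v}; ¬p ∨ ¬q → p ∨ q there: v:T. ✓
v: no successors, so □(¬p ∨ ¬q → p ∨ q) holds vacuously. ✓
y: successors {v, z}; ¬p ∨ ¬q → p ∨ q there: v:T, z:T. ✓
z: no successors, so □(¬p ∨ ¬q → p ∨ q) holds vacuously. ✓
— 4 worlds.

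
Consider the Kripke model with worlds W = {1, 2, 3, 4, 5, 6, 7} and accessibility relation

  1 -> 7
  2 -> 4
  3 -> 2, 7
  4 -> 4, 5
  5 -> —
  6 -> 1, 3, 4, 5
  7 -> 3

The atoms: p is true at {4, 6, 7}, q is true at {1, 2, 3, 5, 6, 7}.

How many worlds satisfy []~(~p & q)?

1: successors {7}; ~(~p & q) there: 7:T. ✓
2: successors {4}; ~(~p & q) there: 4:T. ✓
3: successors {2, 7}; ~(~p & q) there: 2:F, 7:T. ✗
4: successors {4, 5}; ~(~p & q) there: 4:T, 5:F. ✗
5: no successors, so []~(~p & q) holds vacuously. ✓
6: successors {1, 3, 4, 5}; ~(~p & q) there: 1:F, 3:F, 4:T, 5:F. ✗
7: successors {3}; ~(~p & q) there: 3:F. ✗
Satisfying worlds: {1, 2, 5}.

3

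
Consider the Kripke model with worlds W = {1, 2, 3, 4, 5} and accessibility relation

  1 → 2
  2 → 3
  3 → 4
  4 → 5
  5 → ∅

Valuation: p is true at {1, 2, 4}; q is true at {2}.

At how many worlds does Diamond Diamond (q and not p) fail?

1: successors {2}; Diamond (q and not p) there: 2:F. ✗
2: successors {3}; Diamond (q and not p) there: 3:F. ✗
3: successors {4}; Diamond (q and not p) there: 4:F. ✗
4: successors {5}; Diamond (q and not p) there: 5:F. ✗
5: no successors, so Diamond Diamond (q and not p) fails. ✗
Satisfying worlds: ∅.
So Diamond Diamond (q and not p) fails at the other 5 worlds.

5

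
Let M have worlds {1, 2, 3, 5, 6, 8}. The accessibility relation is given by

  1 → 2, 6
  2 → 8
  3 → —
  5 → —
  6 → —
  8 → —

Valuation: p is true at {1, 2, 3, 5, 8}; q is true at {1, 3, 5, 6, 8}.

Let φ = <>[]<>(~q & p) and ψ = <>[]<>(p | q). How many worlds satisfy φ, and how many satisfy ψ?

For <>[]<>(~q & p):
1: successors {2, 6}; []<>(~q & p) there: 2:F, 6:T. ✓
2: successors {8}; []<>(~q & p) there: 8:T. ✓
3: no successors, so <>[]<>(~q & p) fails. ✗
5: no successors, so <>[]<>(~q & p) fails. ✗
6: no successors, so <>[]<>(~q & p) fails. ✗
8: no successors, so <>[]<>(~q & p) fails. ✗
— 2 worlds.
For <>[]<>(p | q):
1: successors {2, 6}; []<>(p | q) there: 2:F, 6:T. ✓
2: successors {8}; []<>(p | q) there: 8:T. ✓
3: no successors, so <>[]<>(p | q) fails. ✗
5: no successors, so <>[]<>(p | q) fails. ✗
6: no successors, so <>[]<>(p | q) fails. ✗
8: no successors, so <>[]<>(p | q) fails. ✗
— 2 worlds.

2 and 2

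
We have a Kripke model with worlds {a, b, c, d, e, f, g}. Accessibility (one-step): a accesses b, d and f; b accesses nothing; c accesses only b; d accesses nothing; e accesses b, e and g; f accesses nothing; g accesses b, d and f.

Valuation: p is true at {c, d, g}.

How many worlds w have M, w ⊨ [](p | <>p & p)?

3

a: successors {b, d, f}; p | <>p & p there: b:F, d:T, f:F. ✗
b: no successors, so [](p | <>p & p) holds vacuously. ✓
c: successors {b}; p | <>p & p there: b:F. ✗
d: no successors, so [](p | <>p & p) holds vacuously. ✓
e: successors {b, e, g}; p | <>p & p there: b:F, e:F, g:T. ✗
f: no successors, so [](p | <>p & p) holds vacuously. ✓
g: successors {b, d, f}; p | <>p & p there: b:F, d:T, f:F. ✗
Satisfying worlds: {b, d, f}.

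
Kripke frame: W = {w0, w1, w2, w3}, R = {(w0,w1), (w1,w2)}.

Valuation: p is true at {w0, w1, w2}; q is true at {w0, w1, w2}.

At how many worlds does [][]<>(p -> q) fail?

1

w0: successors {w1}; []<>(p -> q) there: w1:F. ✗
w1: successors {w2}; []<>(p -> q) there: w2:T. ✓
w2: no successors, so [][]<>(p -> q) holds vacuously. ✓
w3: no successors, so [][]<>(p -> q) holds vacuously. ✓
Satisfying worlds: {w1, w2, w3}.
So [][]<>(p -> q) fails at the other 1 world.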